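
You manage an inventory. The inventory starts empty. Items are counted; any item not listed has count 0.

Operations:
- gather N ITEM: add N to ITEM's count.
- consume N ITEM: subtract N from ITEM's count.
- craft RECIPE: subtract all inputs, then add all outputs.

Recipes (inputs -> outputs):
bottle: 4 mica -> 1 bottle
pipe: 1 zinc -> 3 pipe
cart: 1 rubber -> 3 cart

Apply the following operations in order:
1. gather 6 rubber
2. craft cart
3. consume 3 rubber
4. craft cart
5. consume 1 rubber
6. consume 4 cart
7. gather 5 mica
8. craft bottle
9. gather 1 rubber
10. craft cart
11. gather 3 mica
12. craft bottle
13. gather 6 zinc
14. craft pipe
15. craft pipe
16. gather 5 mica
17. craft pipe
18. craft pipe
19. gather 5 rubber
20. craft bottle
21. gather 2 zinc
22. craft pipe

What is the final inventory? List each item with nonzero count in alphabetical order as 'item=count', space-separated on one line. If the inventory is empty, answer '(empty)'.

After 1 (gather 6 rubber): rubber=6
After 2 (craft cart): cart=3 rubber=5
After 3 (consume 3 rubber): cart=3 rubber=2
After 4 (craft cart): cart=6 rubber=1
After 5 (consume 1 rubber): cart=6
After 6 (consume 4 cart): cart=2
After 7 (gather 5 mica): cart=2 mica=5
After 8 (craft bottle): bottle=1 cart=2 mica=1
After 9 (gather 1 rubber): bottle=1 cart=2 mica=1 rubber=1
After 10 (craft cart): bottle=1 cart=5 mica=1
After 11 (gather 3 mica): bottle=1 cart=5 mica=4
After 12 (craft bottle): bottle=2 cart=5
After 13 (gather 6 zinc): bottle=2 cart=5 zinc=6
After 14 (craft pipe): bottle=2 cart=5 pipe=3 zinc=5
After 15 (craft pipe): bottle=2 cart=5 pipe=6 zinc=4
After 16 (gather 5 mica): bottle=2 cart=5 mica=5 pipe=6 zinc=4
After 17 (craft pipe): bottle=2 cart=5 mica=5 pipe=9 zinc=3
After 18 (craft pipe): bottle=2 cart=5 mica=5 pipe=12 zinc=2
After 19 (gather 5 rubber): bottle=2 cart=5 mica=5 pipe=12 rubber=5 zinc=2
After 20 (craft bottle): bottle=3 cart=5 mica=1 pipe=12 rubber=5 zinc=2
After 21 (gather 2 zinc): bottle=3 cart=5 mica=1 pipe=12 rubber=5 zinc=4
After 22 (craft pipe): bottle=3 cart=5 mica=1 pipe=15 rubber=5 zinc=3

Answer: bottle=3 cart=5 mica=1 pipe=15 rubber=5 zinc=3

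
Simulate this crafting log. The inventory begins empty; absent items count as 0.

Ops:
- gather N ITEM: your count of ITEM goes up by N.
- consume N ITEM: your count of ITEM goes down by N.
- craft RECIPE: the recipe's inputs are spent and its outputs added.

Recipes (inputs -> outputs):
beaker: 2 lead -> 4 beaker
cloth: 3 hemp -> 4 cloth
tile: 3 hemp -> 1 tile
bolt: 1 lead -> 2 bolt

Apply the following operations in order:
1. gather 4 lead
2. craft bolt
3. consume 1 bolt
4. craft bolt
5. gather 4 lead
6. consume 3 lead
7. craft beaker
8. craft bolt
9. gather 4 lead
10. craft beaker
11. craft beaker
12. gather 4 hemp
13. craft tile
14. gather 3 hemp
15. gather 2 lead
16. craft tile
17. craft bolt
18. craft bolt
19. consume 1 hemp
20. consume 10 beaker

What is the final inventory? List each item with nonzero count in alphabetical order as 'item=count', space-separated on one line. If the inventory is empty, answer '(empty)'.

After 1 (gather 4 lead): lead=4
After 2 (craft bolt): bolt=2 lead=3
After 3 (consume 1 bolt): bolt=1 lead=3
After 4 (craft bolt): bolt=3 lead=2
After 5 (gather 4 lead): bolt=3 lead=6
After 6 (consume 3 lead): bolt=3 lead=3
After 7 (craft beaker): beaker=4 bolt=3 lead=1
After 8 (craft bolt): beaker=4 bolt=5
After 9 (gather 4 lead): beaker=4 bolt=5 lead=4
After 10 (craft beaker): beaker=8 bolt=5 lead=2
After 11 (craft beaker): beaker=12 bolt=5
After 12 (gather 4 hemp): beaker=12 bolt=5 hemp=4
After 13 (craft tile): beaker=12 bolt=5 hemp=1 tile=1
After 14 (gather 3 hemp): beaker=12 bolt=5 hemp=4 tile=1
After 15 (gather 2 lead): beaker=12 bolt=5 hemp=4 lead=2 tile=1
After 16 (craft tile): beaker=12 bolt=5 hemp=1 lead=2 tile=2
After 17 (craft bolt): beaker=12 bolt=7 hemp=1 lead=1 tile=2
After 18 (craft bolt): beaker=12 bolt=9 hemp=1 tile=2
After 19 (consume 1 hemp): beaker=12 bolt=9 tile=2
After 20 (consume 10 beaker): beaker=2 bolt=9 tile=2

Answer: beaker=2 bolt=9 tile=2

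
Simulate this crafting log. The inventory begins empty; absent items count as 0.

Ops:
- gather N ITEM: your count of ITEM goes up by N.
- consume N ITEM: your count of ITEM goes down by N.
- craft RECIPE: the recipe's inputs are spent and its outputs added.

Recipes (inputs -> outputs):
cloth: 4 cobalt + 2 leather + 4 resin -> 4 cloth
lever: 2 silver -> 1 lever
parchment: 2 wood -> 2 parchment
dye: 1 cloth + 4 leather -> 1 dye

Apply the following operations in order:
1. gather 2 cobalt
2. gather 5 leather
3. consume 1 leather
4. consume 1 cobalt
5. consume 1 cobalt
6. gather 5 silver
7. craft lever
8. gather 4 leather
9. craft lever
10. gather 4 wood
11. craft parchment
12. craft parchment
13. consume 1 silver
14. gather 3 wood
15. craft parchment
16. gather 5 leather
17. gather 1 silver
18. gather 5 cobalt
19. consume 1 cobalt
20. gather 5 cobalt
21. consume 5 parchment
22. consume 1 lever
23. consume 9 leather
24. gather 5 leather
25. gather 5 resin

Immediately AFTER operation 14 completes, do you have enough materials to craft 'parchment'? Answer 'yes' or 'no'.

After 1 (gather 2 cobalt): cobalt=2
After 2 (gather 5 leather): cobalt=2 leather=5
After 3 (consume 1 leather): cobalt=2 leather=4
After 4 (consume 1 cobalt): cobalt=1 leather=4
After 5 (consume 1 cobalt): leather=4
After 6 (gather 5 silver): leather=4 silver=5
After 7 (craft lever): leather=4 lever=1 silver=3
After 8 (gather 4 leather): leather=8 lever=1 silver=3
After 9 (craft lever): leather=8 lever=2 silver=1
After 10 (gather 4 wood): leather=8 lever=2 silver=1 wood=4
After 11 (craft parchment): leather=8 lever=2 parchment=2 silver=1 wood=2
After 12 (craft parchment): leather=8 lever=2 parchment=4 silver=1
After 13 (consume 1 silver): leather=8 lever=2 parchment=4
After 14 (gather 3 wood): leather=8 lever=2 parchment=4 wood=3

Answer: yes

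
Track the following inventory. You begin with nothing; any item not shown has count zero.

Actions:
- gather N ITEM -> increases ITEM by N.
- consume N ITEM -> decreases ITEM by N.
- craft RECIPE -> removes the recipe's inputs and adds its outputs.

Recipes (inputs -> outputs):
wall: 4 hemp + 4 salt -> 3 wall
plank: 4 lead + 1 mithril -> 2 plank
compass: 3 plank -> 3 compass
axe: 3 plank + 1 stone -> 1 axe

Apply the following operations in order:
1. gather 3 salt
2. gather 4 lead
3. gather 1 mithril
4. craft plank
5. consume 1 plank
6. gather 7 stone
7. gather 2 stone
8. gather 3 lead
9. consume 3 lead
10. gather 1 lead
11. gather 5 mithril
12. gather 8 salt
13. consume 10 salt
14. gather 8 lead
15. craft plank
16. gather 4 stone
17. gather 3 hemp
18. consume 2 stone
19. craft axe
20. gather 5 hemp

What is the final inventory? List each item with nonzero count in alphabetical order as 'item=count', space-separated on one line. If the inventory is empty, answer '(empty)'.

After 1 (gather 3 salt): salt=3
After 2 (gather 4 lead): lead=4 salt=3
After 3 (gather 1 mithril): lead=4 mithril=1 salt=3
After 4 (craft plank): plank=2 salt=3
After 5 (consume 1 plank): plank=1 salt=3
After 6 (gather 7 stone): plank=1 salt=3 stone=7
After 7 (gather 2 stone): plank=1 salt=3 stone=9
After 8 (gather 3 lead): lead=3 plank=1 salt=3 stone=9
After 9 (consume 3 lead): plank=1 salt=3 stone=9
After 10 (gather 1 lead): lead=1 plank=1 salt=3 stone=9
After 11 (gather 5 mithril): lead=1 mithril=5 plank=1 salt=3 stone=9
After 12 (gather 8 salt): lead=1 mithril=5 plank=1 salt=11 stone=9
After 13 (consume 10 salt): lead=1 mithril=5 plank=1 salt=1 stone=9
After 14 (gather 8 lead): lead=9 mithril=5 plank=1 salt=1 stone=9
After 15 (craft plank): lead=5 mithril=4 plank=3 salt=1 stone=9
After 16 (gather 4 stone): lead=5 mithril=4 plank=3 salt=1 stone=13
After 17 (gather 3 hemp): hemp=3 lead=5 mithril=4 plank=3 salt=1 stone=13
After 18 (consume 2 stone): hemp=3 lead=5 mithril=4 plank=3 salt=1 stone=11
After 19 (craft axe): axe=1 hemp=3 lead=5 mithril=4 salt=1 stone=10
After 20 (gather 5 hemp): axe=1 hemp=8 lead=5 mithril=4 salt=1 stone=10

Answer: axe=1 hemp=8 lead=5 mithril=4 salt=1 stone=10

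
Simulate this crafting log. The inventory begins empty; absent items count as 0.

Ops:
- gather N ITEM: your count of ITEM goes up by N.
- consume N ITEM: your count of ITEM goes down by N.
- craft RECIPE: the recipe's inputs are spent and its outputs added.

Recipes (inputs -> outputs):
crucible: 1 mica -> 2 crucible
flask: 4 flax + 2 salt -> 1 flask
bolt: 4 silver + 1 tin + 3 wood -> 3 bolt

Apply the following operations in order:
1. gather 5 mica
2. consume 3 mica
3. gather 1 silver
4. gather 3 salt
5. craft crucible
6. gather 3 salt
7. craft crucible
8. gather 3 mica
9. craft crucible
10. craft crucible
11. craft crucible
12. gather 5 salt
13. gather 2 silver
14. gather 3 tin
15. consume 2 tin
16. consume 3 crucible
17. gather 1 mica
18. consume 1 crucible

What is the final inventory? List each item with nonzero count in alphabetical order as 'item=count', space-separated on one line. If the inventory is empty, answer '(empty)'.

After 1 (gather 5 mica): mica=5
After 2 (consume 3 mica): mica=2
After 3 (gather 1 silver): mica=2 silver=1
After 4 (gather 3 salt): mica=2 salt=3 silver=1
After 5 (craft crucible): crucible=2 mica=1 salt=3 silver=1
After 6 (gather 3 salt): crucible=2 mica=1 salt=6 silver=1
After 7 (craft crucible): crucible=4 salt=6 silver=1
After 8 (gather 3 mica): crucible=4 mica=3 salt=6 silver=1
After 9 (craft crucible): crucible=6 mica=2 salt=6 silver=1
After 10 (craft crucible): crucible=8 mica=1 salt=6 silver=1
After 11 (craft crucible): crucible=10 salt=6 silver=1
After 12 (gather 5 salt): crucible=10 salt=11 silver=1
After 13 (gather 2 silver): crucible=10 salt=11 silver=3
After 14 (gather 3 tin): crucible=10 salt=11 silver=3 tin=3
After 15 (consume 2 tin): crucible=10 salt=11 silver=3 tin=1
After 16 (consume 3 crucible): crucible=7 salt=11 silver=3 tin=1
After 17 (gather 1 mica): crucible=7 mica=1 salt=11 silver=3 tin=1
After 18 (consume 1 crucible): crucible=6 mica=1 salt=11 silver=3 tin=1

Answer: crucible=6 mica=1 salt=11 silver=3 tin=1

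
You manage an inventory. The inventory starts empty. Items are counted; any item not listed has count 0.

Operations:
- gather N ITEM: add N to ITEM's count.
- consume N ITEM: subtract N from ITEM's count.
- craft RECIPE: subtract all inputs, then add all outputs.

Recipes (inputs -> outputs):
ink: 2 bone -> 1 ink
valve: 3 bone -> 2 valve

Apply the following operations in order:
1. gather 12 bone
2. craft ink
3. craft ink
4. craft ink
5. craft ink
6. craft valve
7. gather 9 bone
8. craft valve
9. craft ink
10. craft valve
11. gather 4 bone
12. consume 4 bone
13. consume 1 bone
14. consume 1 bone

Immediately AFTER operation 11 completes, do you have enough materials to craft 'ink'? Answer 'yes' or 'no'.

After 1 (gather 12 bone): bone=12
After 2 (craft ink): bone=10 ink=1
After 3 (craft ink): bone=8 ink=2
After 4 (craft ink): bone=6 ink=3
After 5 (craft ink): bone=4 ink=4
After 6 (craft valve): bone=1 ink=4 valve=2
After 7 (gather 9 bone): bone=10 ink=4 valve=2
After 8 (craft valve): bone=7 ink=4 valve=4
After 9 (craft ink): bone=5 ink=5 valve=4
After 10 (craft valve): bone=2 ink=5 valve=6
After 11 (gather 4 bone): bone=6 ink=5 valve=6

Answer: yes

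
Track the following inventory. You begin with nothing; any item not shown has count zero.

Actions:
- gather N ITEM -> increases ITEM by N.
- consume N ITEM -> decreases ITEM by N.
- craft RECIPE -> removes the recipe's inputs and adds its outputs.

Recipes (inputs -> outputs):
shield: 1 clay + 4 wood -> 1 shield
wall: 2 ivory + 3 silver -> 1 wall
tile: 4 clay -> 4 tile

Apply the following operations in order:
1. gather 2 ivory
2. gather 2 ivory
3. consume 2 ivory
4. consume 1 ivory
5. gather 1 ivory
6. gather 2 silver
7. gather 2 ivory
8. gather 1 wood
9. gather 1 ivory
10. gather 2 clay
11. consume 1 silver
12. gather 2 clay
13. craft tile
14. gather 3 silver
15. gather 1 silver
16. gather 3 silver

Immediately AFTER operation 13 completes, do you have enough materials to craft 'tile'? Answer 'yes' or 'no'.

Answer: no

Derivation:
After 1 (gather 2 ivory): ivory=2
After 2 (gather 2 ivory): ivory=4
After 3 (consume 2 ivory): ivory=2
After 4 (consume 1 ivory): ivory=1
After 5 (gather 1 ivory): ivory=2
After 6 (gather 2 silver): ivory=2 silver=2
After 7 (gather 2 ivory): ivory=4 silver=2
After 8 (gather 1 wood): ivory=4 silver=2 wood=1
After 9 (gather 1 ivory): ivory=5 silver=2 wood=1
After 10 (gather 2 clay): clay=2 ivory=5 silver=2 wood=1
After 11 (consume 1 silver): clay=2 ivory=5 silver=1 wood=1
After 12 (gather 2 clay): clay=4 ivory=5 silver=1 wood=1
After 13 (craft tile): ivory=5 silver=1 tile=4 wood=1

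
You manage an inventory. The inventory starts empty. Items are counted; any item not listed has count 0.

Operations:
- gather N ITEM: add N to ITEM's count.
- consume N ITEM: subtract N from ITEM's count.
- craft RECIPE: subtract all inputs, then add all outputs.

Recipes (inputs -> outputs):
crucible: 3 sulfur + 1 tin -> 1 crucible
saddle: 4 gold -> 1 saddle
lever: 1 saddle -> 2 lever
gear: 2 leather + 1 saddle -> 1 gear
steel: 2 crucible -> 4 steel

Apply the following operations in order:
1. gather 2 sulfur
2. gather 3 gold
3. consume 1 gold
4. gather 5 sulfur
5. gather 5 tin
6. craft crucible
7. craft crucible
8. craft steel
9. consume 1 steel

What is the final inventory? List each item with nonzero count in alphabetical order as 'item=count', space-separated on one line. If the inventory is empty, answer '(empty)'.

After 1 (gather 2 sulfur): sulfur=2
After 2 (gather 3 gold): gold=3 sulfur=2
After 3 (consume 1 gold): gold=2 sulfur=2
After 4 (gather 5 sulfur): gold=2 sulfur=7
After 5 (gather 5 tin): gold=2 sulfur=7 tin=5
After 6 (craft crucible): crucible=1 gold=2 sulfur=4 tin=4
After 7 (craft crucible): crucible=2 gold=2 sulfur=1 tin=3
After 8 (craft steel): gold=2 steel=4 sulfur=1 tin=3
After 9 (consume 1 steel): gold=2 steel=3 sulfur=1 tin=3

Answer: gold=2 steel=3 sulfur=1 tin=3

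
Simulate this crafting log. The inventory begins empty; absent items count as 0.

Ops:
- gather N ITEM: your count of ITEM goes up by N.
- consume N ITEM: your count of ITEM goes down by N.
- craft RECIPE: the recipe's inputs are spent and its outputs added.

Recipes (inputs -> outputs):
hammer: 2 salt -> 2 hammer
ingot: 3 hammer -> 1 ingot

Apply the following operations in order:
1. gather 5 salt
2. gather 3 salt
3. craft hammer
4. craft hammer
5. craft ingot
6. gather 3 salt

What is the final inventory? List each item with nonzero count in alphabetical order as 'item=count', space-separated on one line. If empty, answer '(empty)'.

Answer: hammer=1 ingot=1 salt=7

Derivation:
After 1 (gather 5 salt): salt=5
After 2 (gather 3 salt): salt=8
After 3 (craft hammer): hammer=2 salt=6
After 4 (craft hammer): hammer=4 salt=4
After 5 (craft ingot): hammer=1 ingot=1 salt=4
After 6 (gather 3 salt): hammer=1 ingot=1 salt=7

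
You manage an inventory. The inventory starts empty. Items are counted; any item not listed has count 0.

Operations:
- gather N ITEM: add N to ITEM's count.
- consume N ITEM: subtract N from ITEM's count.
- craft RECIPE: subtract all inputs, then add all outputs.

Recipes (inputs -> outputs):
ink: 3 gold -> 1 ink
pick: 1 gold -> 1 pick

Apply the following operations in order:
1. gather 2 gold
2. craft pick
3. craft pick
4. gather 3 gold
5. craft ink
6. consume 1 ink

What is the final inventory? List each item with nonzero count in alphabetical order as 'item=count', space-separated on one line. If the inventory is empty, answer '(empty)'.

After 1 (gather 2 gold): gold=2
After 2 (craft pick): gold=1 pick=1
After 3 (craft pick): pick=2
After 4 (gather 3 gold): gold=3 pick=2
After 5 (craft ink): ink=1 pick=2
After 6 (consume 1 ink): pick=2

Answer: pick=2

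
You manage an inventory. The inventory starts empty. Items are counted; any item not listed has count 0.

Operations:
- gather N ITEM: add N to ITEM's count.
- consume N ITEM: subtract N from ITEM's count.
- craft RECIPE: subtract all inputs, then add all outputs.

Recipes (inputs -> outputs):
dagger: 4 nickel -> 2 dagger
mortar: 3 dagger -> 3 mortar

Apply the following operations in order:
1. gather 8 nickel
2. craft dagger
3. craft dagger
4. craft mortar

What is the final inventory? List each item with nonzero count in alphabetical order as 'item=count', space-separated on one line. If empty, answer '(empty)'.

Answer: dagger=1 mortar=3

Derivation:
After 1 (gather 8 nickel): nickel=8
After 2 (craft dagger): dagger=2 nickel=4
After 3 (craft dagger): dagger=4
After 4 (craft mortar): dagger=1 mortar=3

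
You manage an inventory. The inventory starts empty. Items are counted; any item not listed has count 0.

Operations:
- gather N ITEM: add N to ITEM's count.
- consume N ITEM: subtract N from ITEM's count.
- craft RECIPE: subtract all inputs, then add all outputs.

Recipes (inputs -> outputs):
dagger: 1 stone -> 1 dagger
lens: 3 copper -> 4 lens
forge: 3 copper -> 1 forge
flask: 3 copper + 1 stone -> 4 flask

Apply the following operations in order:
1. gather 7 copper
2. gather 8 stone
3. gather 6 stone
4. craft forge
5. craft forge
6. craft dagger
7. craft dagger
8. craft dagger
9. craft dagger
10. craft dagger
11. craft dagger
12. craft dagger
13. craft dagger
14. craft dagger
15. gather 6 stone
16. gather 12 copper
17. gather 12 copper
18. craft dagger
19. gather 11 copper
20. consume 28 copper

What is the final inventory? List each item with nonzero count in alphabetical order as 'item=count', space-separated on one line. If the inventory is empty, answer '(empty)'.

Answer: copper=8 dagger=10 forge=2 stone=10

Derivation:
After 1 (gather 7 copper): copper=7
After 2 (gather 8 stone): copper=7 stone=8
After 3 (gather 6 stone): copper=7 stone=14
After 4 (craft forge): copper=4 forge=1 stone=14
After 5 (craft forge): copper=1 forge=2 stone=14
After 6 (craft dagger): copper=1 dagger=1 forge=2 stone=13
After 7 (craft dagger): copper=1 dagger=2 forge=2 stone=12
After 8 (craft dagger): copper=1 dagger=3 forge=2 stone=11
After 9 (craft dagger): copper=1 dagger=4 forge=2 stone=10
After 10 (craft dagger): copper=1 dagger=5 forge=2 stone=9
After 11 (craft dagger): copper=1 dagger=6 forge=2 stone=8
After 12 (craft dagger): copper=1 dagger=7 forge=2 stone=7
After 13 (craft dagger): copper=1 dagger=8 forge=2 stone=6
After 14 (craft dagger): copper=1 dagger=9 forge=2 stone=5
After 15 (gather 6 stone): copper=1 dagger=9 forge=2 stone=11
After 16 (gather 12 copper): copper=13 dagger=9 forge=2 stone=11
After 17 (gather 12 copper): copper=25 dagger=9 forge=2 stone=11
After 18 (craft dagger): copper=25 dagger=10 forge=2 stone=10
After 19 (gather 11 copper): copper=36 dagger=10 forge=2 stone=10
After 20 (consume 28 copper): copper=8 dagger=10 forge=2 stone=10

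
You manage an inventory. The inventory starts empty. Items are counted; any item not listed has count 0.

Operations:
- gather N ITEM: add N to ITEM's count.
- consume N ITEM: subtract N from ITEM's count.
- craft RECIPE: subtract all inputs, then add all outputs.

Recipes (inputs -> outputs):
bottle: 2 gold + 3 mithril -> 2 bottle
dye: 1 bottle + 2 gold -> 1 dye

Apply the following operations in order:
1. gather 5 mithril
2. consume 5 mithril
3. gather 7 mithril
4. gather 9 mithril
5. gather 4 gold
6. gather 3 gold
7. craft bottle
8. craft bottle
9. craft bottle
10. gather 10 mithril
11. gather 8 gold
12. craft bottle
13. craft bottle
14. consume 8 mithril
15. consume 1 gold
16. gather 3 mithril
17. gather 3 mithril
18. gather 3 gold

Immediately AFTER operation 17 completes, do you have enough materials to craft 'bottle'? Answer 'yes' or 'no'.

After 1 (gather 5 mithril): mithril=5
After 2 (consume 5 mithril): (empty)
After 3 (gather 7 mithril): mithril=7
After 4 (gather 9 mithril): mithril=16
After 5 (gather 4 gold): gold=4 mithril=16
After 6 (gather 3 gold): gold=7 mithril=16
After 7 (craft bottle): bottle=2 gold=5 mithril=13
After 8 (craft bottle): bottle=4 gold=3 mithril=10
After 9 (craft bottle): bottle=6 gold=1 mithril=7
After 10 (gather 10 mithril): bottle=6 gold=1 mithril=17
After 11 (gather 8 gold): bottle=6 gold=9 mithril=17
After 12 (craft bottle): bottle=8 gold=7 mithril=14
After 13 (craft bottle): bottle=10 gold=5 mithril=11
After 14 (consume 8 mithril): bottle=10 gold=5 mithril=3
After 15 (consume 1 gold): bottle=10 gold=4 mithril=3
After 16 (gather 3 mithril): bottle=10 gold=4 mithril=6
After 17 (gather 3 mithril): bottle=10 gold=4 mithril=9

Answer: yes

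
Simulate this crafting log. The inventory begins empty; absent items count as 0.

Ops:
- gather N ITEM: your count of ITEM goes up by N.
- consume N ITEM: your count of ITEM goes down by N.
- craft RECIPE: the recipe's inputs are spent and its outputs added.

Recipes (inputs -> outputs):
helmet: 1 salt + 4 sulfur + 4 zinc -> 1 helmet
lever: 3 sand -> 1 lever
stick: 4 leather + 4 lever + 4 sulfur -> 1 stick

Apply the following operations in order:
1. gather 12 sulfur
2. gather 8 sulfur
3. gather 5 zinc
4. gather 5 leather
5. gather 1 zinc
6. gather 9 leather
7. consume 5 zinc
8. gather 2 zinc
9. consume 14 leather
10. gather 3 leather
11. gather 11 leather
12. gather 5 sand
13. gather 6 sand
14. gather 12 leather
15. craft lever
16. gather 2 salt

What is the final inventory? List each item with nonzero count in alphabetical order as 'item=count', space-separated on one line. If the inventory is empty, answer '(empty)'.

After 1 (gather 12 sulfur): sulfur=12
After 2 (gather 8 sulfur): sulfur=20
After 3 (gather 5 zinc): sulfur=20 zinc=5
After 4 (gather 5 leather): leather=5 sulfur=20 zinc=5
After 5 (gather 1 zinc): leather=5 sulfur=20 zinc=6
After 6 (gather 9 leather): leather=14 sulfur=20 zinc=6
After 7 (consume 5 zinc): leather=14 sulfur=20 zinc=1
After 8 (gather 2 zinc): leather=14 sulfur=20 zinc=3
After 9 (consume 14 leather): sulfur=20 zinc=3
After 10 (gather 3 leather): leather=3 sulfur=20 zinc=3
After 11 (gather 11 leather): leather=14 sulfur=20 zinc=3
After 12 (gather 5 sand): leather=14 sand=5 sulfur=20 zinc=3
After 13 (gather 6 sand): leather=14 sand=11 sulfur=20 zinc=3
After 14 (gather 12 leather): leather=26 sand=11 sulfur=20 zinc=3
After 15 (craft lever): leather=26 lever=1 sand=8 sulfur=20 zinc=3
After 16 (gather 2 salt): leather=26 lever=1 salt=2 sand=8 sulfur=20 zinc=3

Answer: leather=26 lever=1 salt=2 sand=8 sulfur=20 zinc=3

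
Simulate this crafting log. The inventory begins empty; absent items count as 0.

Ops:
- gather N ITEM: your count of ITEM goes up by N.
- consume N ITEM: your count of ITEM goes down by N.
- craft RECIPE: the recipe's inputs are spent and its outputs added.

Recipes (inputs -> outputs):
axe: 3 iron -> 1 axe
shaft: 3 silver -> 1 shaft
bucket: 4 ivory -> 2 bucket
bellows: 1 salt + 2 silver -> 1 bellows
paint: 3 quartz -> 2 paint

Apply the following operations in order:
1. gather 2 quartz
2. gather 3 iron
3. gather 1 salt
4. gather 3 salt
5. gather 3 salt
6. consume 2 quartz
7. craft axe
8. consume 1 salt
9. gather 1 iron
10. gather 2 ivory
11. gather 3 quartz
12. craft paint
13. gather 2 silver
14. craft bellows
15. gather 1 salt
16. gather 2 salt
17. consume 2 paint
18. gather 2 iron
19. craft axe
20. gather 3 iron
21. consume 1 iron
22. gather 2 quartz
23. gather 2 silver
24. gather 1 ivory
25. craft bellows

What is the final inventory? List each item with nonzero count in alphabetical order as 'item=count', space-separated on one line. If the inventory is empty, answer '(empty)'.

After 1 (gather 2 quartz): quartz=2
After 2 (gather 3 iron): iron=3 quartz=2
After 3 (gather 1 salt): iron=3 quartz=2 salt=1
After 4 (gather 3 salt): iron=3 quartz=2 salt=4
After 5 (gather 3 salt): iron=3 quartz=2 salt=7
After 6 (consume 2 quartz): iron=3 salt=7
After 7 (craft axe): axe=1 salt=7
After 8 (consume 1 salt): axe=1 salt=6
After 9 (gather 1 iron): axe=1 iron=1 salt=6
After 10 (gather 2 ivory): axe=1 iron=1 ivory=2 salt=6
After 11 (gather 3 quartz): axe=1 iron=1 ivory=2 quartz=3 salt=6
After 12 (craft paint): axe=1 iron=1 ivory=2 paint=2 salt=6
After 13 (gather 2 silver): axe=1 iron=1 ivory=2 paint=2 salt=6 silver=2
After 14 (craft bellows): axe=1 bellows=1 iron=1 ivory=2 paint=2 salt=5
After 15 (gather 1 salt): axe=1 bellows=1 iron=1 ivory=2 paint=2 salt=6
After 16 (gather 2 salt): axe=1 bellows=1 iron=1 ivory=2 paint=2 salt=8
After 17 (consume 2 paint): axe=1 bellows=1 iron=1 ivory=2 salt=8
After 18 (gather 2 iron): axe=1 bellows=1 iron=3 ivory=2 salt=8
After 19 (craft axe): axe=2 bellows=1 ivory=2 salt=8
After 20 (gather 3 iron): axe=2 bellows=1 iron=3 ivory=2 salt=8
After 21 (consume 1 iron): axe=2 bellows=1 iron=2 ivory=2 salt=8
After 22 (gather 2 quartz): axe=2 bellows=1 iron=2 ivory=2 quartz=2 salt=8
After 23 (gather 2 silver): axe=2 bellows=1 iron=2 ivory=2 quartz=2 salt=8 silver=2
After 24 (gather 1 ivory): axe=2 bellows=1 iron=2 ivory=3 quartz=2 salt=8 silver=2
After 25 (craft bellows): axe=2 bellows=2 iron=2 ivory=3 quartz=2 salt=7

Answer: axe=2 bellows=2 iron=2 ivory=3 quartz=2 salt=7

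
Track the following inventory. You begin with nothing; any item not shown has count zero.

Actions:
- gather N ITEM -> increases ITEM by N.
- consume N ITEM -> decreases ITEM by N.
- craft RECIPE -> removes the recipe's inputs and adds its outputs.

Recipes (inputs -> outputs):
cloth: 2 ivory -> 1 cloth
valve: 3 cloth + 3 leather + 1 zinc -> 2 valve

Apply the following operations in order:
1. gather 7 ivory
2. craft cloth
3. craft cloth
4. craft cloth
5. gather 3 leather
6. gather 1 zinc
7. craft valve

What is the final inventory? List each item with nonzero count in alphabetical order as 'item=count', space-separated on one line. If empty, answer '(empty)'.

Answer: ivory=1 valve=2

Derivation:
After 1 (gather 7 ivory): ivory=7
After 2 (craft cloth): cloth=1 ivory=5
After 3 (craft cloth): cloth=2 ivory=3
After 4 (craft cloth): cloth=3 ivory=1
After 5 (gather 3 leather): cloth=3 ivory=1 leather=3
After 6 (gather 1 zinc): cloth=3 ivory=1 leather=3 zinc=1
After 7 (craft valve): ivory=1 valve=2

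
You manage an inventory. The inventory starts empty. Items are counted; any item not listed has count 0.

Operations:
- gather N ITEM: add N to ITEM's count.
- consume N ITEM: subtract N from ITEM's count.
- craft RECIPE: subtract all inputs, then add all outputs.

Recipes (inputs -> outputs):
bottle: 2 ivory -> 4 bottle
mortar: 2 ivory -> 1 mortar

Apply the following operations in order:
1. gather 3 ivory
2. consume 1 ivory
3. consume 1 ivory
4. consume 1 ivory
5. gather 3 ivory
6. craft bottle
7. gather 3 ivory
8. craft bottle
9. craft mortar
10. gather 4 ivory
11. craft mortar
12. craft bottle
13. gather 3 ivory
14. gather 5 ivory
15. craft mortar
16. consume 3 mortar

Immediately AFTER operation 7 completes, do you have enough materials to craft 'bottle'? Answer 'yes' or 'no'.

Answer: yes

Derivation:
After 1 (gather 3 ivory): ivory=3
After 2 (consume 1 ivory): ivory=2
After 3 (consume 1 ivory): ivory=1
After 4 (consume 1 ivory): (empty)
After 5 (gather 3 ivory): ivory=3
After 6 (craft bottle): bottle=4 ivory=1
After 7 (gather 3 ivory): bottle=4 ivory=4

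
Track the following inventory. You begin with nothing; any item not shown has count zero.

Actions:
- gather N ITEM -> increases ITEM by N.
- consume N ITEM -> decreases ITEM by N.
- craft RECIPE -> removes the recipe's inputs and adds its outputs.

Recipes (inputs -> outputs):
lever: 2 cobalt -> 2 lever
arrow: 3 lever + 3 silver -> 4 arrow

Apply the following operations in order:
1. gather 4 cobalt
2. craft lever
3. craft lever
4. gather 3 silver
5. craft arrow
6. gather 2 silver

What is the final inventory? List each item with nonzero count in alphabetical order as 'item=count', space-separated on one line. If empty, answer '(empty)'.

After 1 (gather 4 cobalt): cobalt=4
After 2 (craft lever): cobalt=2 lever=2
After 3 (craft lever): lever=4
After 4 (gather 3 silver): lever=4 silver=3
After 5 (craft arrow): arrow=4 lever=1
After 6 (gather 2 silver): arrow=4 lever=1 silver=2

Answer: arrow=4 lever=1 silver=2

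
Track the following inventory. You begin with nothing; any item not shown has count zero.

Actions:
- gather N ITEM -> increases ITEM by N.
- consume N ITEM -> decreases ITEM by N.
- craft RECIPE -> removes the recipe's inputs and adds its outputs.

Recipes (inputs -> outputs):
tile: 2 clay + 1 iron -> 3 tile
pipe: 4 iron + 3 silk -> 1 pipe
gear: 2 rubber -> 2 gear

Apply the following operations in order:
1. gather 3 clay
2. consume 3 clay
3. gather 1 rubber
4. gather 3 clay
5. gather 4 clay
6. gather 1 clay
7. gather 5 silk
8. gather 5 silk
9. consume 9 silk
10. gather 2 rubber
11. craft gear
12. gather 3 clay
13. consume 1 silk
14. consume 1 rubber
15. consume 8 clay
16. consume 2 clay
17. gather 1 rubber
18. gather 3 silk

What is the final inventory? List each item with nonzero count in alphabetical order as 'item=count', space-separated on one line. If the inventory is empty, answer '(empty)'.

After 1 (gather 3 clay): clay=3
After 2 (consume 3 clay): (empty)
After 3 (gather 1 rubber): rubber=1
After 4 (gather 3 clay): clay=3 rubber=1
After 5 (gather 4 clay): clay=7 rubber=1
After 6 (gather 1 clay): clay=8 rubber=1
After 7 (gather 5 silk): clay=8 rubber=1 silk=5
After 8 (gather 5 silk): clay=8 rubber=1 silk=10
After 9 (consume 9 silk): clay=8 rubber=1 silk=1
After 10 (gather 2 rubber): clay=8 rubber=3 silk=1
After 11 (craft gear): clay=8 gear=2 rubber=1 silk=1
After 12 (gather 3 clay): clay=11 gear=2 rubber=1 silk=1
After 13 (consume 1 silk): clay=11 gear=2 rubber=1
After 14 (consume 1 rubber): clay=11 gear=2
After 15 (consume 8 clay): clay=3 gear=2
After 16 (consume 2 clay): clay=1 gear=2
After 17 (gather 1 rubber): clay=1 gear=2 rubber=1
After 18 (gather 3 silk): clay=1 gear=2 rubber=1 silk=3

Answer: clay=1 gear=2 rubber=1 silk=3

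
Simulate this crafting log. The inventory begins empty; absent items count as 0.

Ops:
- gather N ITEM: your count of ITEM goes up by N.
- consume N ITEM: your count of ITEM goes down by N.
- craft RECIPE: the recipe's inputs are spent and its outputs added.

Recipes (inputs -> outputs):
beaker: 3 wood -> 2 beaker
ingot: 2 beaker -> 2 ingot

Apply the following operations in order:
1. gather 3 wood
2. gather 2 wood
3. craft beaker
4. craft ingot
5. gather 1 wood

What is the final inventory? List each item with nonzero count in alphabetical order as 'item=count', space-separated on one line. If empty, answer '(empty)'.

After 1 (gather 3 wood): wood=3
After 2 (gather 2 wood): wood=5
After 3 (craft beaker): beaker=2 wood=2
After 4 (craft ingot): ingot=2 wood=2
After 5 (gather 1 wood): ingot=2 wood=3

Answer: ingot=2 wood=3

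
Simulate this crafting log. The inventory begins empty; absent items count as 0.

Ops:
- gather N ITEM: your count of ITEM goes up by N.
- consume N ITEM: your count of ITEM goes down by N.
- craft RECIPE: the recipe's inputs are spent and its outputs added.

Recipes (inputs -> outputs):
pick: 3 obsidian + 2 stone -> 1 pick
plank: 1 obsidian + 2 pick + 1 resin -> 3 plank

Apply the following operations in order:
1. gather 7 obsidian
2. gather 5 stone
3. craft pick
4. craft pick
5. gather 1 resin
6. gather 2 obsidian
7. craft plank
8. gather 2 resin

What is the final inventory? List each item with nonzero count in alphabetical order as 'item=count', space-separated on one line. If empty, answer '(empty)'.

Answer: obsidian=2 plank=3 resin=2 stone=1

Derivation:
After 1 (gather 7 obsidian): obsidian=7
After 2 (gather 5 stone): obsidian=7 stone=5
After 3 (craft pick): obsidian=4 pick=1 stone=3
After 4 (craft pick): obsidian=1 pick=2 stone=1
After 5 (gather 1 resin): obsidian=1 pick=2 resin=1 stone=1
After 6 (gather 2 obsidian): obsidian=3 pick=2 resin=1 stone=1
After 7 (craft plank): obsidian=2 plank=3 stone=1
After 8 (gather 2 resin): obsidian=2 plank=3 resin=2 stone=1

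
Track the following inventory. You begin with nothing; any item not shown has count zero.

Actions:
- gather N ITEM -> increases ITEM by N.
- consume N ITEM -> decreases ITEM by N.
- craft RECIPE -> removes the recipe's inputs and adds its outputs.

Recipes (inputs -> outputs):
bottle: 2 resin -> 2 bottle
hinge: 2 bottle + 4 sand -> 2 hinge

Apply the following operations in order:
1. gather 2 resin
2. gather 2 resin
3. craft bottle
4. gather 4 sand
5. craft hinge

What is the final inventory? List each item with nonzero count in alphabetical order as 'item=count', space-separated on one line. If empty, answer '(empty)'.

Answer: hinge=2 resin=2

Derivation:
After 1 (gather 2 resin): resin=2
After 2 (gather 2 resin): resin=4
After 3 (craft bottle): bottle=2 resin=2
After 4 (gather 4 sand): bottle=2 resin=2 sand=4
After 5 (craft hinge): hinge=2 resin=2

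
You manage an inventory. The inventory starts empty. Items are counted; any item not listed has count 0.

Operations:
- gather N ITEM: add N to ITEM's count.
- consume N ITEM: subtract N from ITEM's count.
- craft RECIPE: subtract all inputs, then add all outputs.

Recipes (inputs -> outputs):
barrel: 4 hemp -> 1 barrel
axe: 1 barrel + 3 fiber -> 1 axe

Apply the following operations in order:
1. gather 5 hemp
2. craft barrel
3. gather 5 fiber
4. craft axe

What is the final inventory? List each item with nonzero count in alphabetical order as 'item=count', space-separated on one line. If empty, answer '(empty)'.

After 1 (gather 5 hemp): hemp=5
After 2 (craft barrel): barrel=1 hemp=1
After 3 (gather 5 fiber): barrel=1 fiber=5 hemp=1
After 4 (craft axe): axe=1 fiber=2 hemp=1

Answer: axe=1 fiber=2 hemp=1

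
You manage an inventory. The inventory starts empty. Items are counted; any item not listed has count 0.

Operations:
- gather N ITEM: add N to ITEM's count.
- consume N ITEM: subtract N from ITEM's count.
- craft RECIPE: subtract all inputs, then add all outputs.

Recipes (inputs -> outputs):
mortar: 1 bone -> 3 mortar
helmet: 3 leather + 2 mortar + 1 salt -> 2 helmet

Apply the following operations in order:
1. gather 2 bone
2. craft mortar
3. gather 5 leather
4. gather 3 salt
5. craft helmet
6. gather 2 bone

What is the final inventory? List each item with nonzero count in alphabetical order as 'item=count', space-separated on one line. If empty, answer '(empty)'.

Answer: bone=3 helmet=2 leather=2 mortar=1 salt=2

Derivation:
After 1 (gather 2 bone): bone=2
After 2 (craft mortar): bone=1 mortar=3
After 3 (gather 5 leather): bone=1 leather=5 mortar=3
After 4 (gather 3 salt): bone=1 leather=5 mortar=3 salt=3
After 5 (craft helmet): bone=1 helmet=2 leather=2 mortar=1 salt=2
After 6 (gather 2 bone): bone=3 helmet=2 leather=2 mortar=1 salt=2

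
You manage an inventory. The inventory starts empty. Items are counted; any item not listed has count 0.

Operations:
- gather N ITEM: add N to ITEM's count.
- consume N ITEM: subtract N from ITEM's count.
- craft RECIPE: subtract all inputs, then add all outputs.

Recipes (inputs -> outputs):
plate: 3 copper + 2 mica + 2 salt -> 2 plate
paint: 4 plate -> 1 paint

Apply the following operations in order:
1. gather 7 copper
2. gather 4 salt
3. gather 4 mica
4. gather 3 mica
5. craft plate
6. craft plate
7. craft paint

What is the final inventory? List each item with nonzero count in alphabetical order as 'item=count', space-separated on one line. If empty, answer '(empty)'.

After 1 (gather 7 copper): copper=7
After 2 (gather 4 salt): copper=7 salt=4
After 3 (gather 4 mica): copper=7 mica=4 salt=4
After 4 (gather 3 mica): copper=7 mica=7 salt=4
After 5 (craft plate): copper=4 mica=5 plate=2 salt=2
After 6 (craft plate): copper=1 mica=3 plate=4
After 7 (craft paint): copper=1 mica=3 paint=1

Answer: copper=1 mica=3 paint=1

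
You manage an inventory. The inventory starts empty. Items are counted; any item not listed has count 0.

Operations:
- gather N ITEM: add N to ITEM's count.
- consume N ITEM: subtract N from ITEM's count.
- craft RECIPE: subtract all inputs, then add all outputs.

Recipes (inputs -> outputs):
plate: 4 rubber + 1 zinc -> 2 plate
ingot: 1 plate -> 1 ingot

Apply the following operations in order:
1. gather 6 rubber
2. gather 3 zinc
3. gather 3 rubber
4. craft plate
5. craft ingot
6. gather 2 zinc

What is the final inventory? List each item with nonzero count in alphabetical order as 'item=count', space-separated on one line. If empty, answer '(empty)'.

After 1 (gather 6 rubber): rubber=6
After 2 (gather 3 zinc): rubber=6 zinc=3
After 3 (gather 3 rubber): rubber=9 zinc=3
After 4 (craft plate): plate=2 rubber=5 zinc=2
After 5 (craft ingot): ingot=1 plate=1 rubber=5 zinc=2
After 6 (gather 2 zinc): ingot=1 plate=1 rubber=5 zinc=4

Answer: ingot=1 plate=1 rubber=5 zinc=4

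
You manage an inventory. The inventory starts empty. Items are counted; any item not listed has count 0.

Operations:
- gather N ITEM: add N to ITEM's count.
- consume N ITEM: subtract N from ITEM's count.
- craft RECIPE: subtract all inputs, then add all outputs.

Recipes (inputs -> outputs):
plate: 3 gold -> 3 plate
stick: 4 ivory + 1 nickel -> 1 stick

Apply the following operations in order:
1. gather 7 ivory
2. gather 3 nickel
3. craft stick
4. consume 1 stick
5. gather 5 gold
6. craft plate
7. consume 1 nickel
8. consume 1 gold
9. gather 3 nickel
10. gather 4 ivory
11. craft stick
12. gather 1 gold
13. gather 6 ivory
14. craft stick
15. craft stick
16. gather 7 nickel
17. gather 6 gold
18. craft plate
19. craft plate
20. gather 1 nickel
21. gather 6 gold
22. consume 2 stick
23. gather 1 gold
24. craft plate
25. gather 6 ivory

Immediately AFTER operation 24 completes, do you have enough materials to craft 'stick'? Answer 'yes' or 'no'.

Answer: no

Derivation:
After 1 (gather 7 ivory): ivory=7
After 2 (gather 3 nickel): ivory=7 nickel=3
After 3 (craft stick): ivory=3 nickel=2 stick=1
After 4 (consume 1 stick): ivory=3 nickel=2
After 5 (gather 5 gold): gold=5 ivory=3 nickel=2
After 6 (craft plate): gold=2 ivory=3 nickel=2 plate=3
After 7 (consume 1 nickel): gold=2 ivory=3 nickel=1 plate=3
After 8 (consume 1 gold): gold=1 ivory=3 nickel=1 plate=3
After 9 (gather 3 nickel): gold=1 ivory=3 nickel=4 plate=3
After 10 (gather 4 ivory): gold=1 ivory=7 nickel=4 plate=3
After 11 (craft stick): gold=1 ivory=3 nickel=3 plate=3 stick=1
After 12 (gather 1 gold): gold=2 ivory=3 nickel=3 plate=3 stick=1
After 13 (gather 6 ivory): gold=2 ivory=9 nickel=3 plate=3 stick=1
After 14 (craft stick): gold=2 ivory=5 nickel=2 plate=3 stick=2
After 15 (craft stick): gold=2 ivory=1 nickel=1 plate=3 stick=3
After 16 (gather 7 nickel): gold=2 ivory=1 nickel=8 plate=3 stick=3
After 17 (gather 6 gold): gold=8 ivory=1 nickel=8 plate=3 stick=3
After 18 (craft plate): gold=5 ivory=1 nickel=8 plate=6 stick=3
After 19 (craft plate): gold=2 ivory=1 nickel=8 plate=9 stick=3
After 20 (gather 1 nickel): gold=2 ivory=1 nickel=9 plate=9 stick=3
After 21 (gather 6 gold): gold=8 ivory=1 nickel=9 plate=9 stick=3
After 22 (consume 2 stick): gold=8 ivory=1 nickel=9 plate=9 stick=1
After 23 (gather 1 gold): gold=9 ivory=1 nickel=9 plate=9 stick=1
After 24 (craft plate): gold=6 ivory=1 nickel=9 plate=12 stick=1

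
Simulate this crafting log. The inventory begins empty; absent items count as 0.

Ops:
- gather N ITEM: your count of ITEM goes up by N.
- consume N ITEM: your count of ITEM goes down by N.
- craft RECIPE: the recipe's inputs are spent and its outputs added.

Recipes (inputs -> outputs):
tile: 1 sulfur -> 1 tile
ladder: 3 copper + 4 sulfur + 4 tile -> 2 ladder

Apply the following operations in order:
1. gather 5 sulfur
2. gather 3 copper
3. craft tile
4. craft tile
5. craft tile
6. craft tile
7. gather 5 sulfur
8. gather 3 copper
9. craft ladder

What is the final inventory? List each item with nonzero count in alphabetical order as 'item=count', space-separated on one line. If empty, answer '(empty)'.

Answer: copper=3 ladder=2 sulfur=2

Derivation:
After 1 (gather 5 sulfur): sulfur=5
After 2 (gather 3 copper): copper=3 sulfur=5
After 3 (craft tile): copper=3 sulfur=4 tile=1
After 4 (craft tile): copper=3 sulfur=3 tile=2
After 5 (craft tile): copper=3 sulfur=2 tile=3
After 6 (craft tile): copper=3 sulfur=1 tile=4
After 7 (gather 5 sulfur): copper=3 sulfur=6 tile=4
After 8 (gather 3 copper): copper=6 sulfur=6 tile=4
After 9 (craft ladder): copper=3 ladder=2 sulfur=2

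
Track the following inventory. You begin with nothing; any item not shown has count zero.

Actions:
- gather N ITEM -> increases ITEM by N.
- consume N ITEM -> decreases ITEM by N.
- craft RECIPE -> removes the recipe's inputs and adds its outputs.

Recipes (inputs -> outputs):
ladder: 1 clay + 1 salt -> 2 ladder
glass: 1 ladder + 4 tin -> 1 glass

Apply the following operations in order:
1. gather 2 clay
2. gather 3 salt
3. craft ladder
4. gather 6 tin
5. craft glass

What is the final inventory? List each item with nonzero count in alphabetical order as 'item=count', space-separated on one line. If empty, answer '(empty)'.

After 1 (gather 2 clay): clay=2
After 2 (gather 3 salt): clay=2 salt=3
After 3 (craft ladder): clay=1 ladder=2 salt=2
After 4 (gather 6 tin): clay=1 ladder=2 salt=2 tin=6
After 5 (craft glass): clay=1 glass=1 ladder=1 salt=2 tin=2

Answer: clay=1 glass=1 ladder=1 salt=2 tin=2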